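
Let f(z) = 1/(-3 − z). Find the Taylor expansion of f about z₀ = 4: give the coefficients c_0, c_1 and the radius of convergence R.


Let w = z − z₀, so z = z₀ + w.
Then -3 − z = -3 − (z₀ + w) = (-3 − z₀) − w = -7 − w.
f(z) = 1/(-7 − w) = (1/(-7)) · 1/(1 − w/(-7)) = Σ_{n≥0} w^n / (-7)^(n+1).
So c_n = 1/(-7)^(n+1):
  c_0 = 1/(-7)^1 = -1/7.
  c_1 = 1/(-7)^2 = 1/49.
The series is valid for |w/d| < 1, i.e. |z − z₀| < |d|.
Radius of convergence: R = |-3 − z₀| = |-7| = 7 (distance from z₀ to the singularity z = -3).

c_0 = -1/7, c_1 = 1/49; R = 7.


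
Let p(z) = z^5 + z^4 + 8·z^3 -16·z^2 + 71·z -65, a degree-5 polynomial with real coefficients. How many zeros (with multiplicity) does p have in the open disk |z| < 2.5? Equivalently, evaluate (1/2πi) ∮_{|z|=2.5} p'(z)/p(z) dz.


The zeros of p are: (1 + 2i), (1 - 2i), 1, (-2 + 3i), (-2 - 3i).
Their magnitudes are: 2.236, 2.236, 1, 3.606, 3.606.
Zeros with |z| < R = 2.5: (1 + 2i), (1 - 2i), 1.
Count = 3.
By the argument principle, (1/2πi) ∮_{|z|=R} p'(z)/p(z) dz equals exactly this count.

Number of zeros inside |z| < 2.5: 3.


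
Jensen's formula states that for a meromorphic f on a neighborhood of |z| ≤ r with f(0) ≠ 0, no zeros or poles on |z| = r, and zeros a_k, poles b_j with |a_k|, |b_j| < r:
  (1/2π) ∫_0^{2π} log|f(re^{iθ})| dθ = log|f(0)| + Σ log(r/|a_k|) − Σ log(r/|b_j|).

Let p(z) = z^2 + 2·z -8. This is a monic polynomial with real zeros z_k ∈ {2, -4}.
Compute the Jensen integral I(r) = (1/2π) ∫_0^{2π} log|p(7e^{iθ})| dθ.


Zeros: -4, 2; r = 7.
Inside |z| < r: -4, 2. Outside (|z| ≥ r): ∅.
p(0) = -8, so log|p(0)| = log(8) = 2.0794.
Apply Jensen: I(r) = log|p(0)| + Σ_k log(r/|z_k|), summed over zeros inside |z| < r.
  log(r/|z_k|) for z_k = 2: log(7/2) = 1.2528
  log(r/|z_k|) for z_k = -4: log(7/4) = 0.5596
Sum over inside zeros: 1.8124.
I(r) = log|p(0)| + (inside sum) = 2.0794 + 1.8124 = 3.8918.
Closed form (all zeros inside, monic): I(r) = n·log(r) = 2·log(7) = 3.8918. ✓

I(r) ≈ 3.8918.


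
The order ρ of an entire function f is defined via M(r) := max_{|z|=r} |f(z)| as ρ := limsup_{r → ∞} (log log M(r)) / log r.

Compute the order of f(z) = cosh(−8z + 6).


cosh(w) is a linear combination of e^{iw} and e^{−iw} (or e^w, e^{−w} in the hyperbolic case), so |cosh(w)| ≤ e^{|w|}. With w = −8z + 6, |w| ≤ 8|z| + 6 = 8r + 6 on |z| = r, giving M(r) ≤ e^{8r + 6}, so ρ ≤ 1. On a suitable ray (z = it for sin/cos; z = t for sinh/cosh, t real → ∞), |cosh(−8z + 6)| grows like e^{8|t|}/2, so ρ ≥ 1. Hence ρ = 1.
Therefore ρ = 1.

Order ρ = 1.


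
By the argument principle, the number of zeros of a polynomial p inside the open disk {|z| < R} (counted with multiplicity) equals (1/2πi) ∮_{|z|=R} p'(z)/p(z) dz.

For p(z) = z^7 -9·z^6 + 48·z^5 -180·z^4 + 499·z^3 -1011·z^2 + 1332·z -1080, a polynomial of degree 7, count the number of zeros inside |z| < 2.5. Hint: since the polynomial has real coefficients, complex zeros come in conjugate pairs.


The zeros of p are: (1 + 2i), (1 - 2i), (2 + 2i), (2 - 2i), (0 + 3i), (0 - 3i), 3.
Their magnitudes are: 2.236, 2.236, 2.828, 2.828, 3, 3, 3.
Zeros with |z| < R = 2.5: (1 + 2i), (1 - 2i).
Count = 2.
By the argument principle, (1/2πi) ∮_{|z|=R} p'(z)/p(z) dz equals exactly this count.

Number of zeros inside |z| < 2.5: 2.


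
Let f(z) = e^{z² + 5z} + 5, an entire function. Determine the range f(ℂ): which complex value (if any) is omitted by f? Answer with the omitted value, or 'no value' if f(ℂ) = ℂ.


Little Picard bounds the complement of f(ℂ) to at most one point.
The exponent g(z) = z² + 5z is a nonconstant polynomial, hence surjective onto ℂ. So e^{g(z)} takes every value in {e^w : w ∈ ℂ} = ℂ ∖ {0}. Adding 5 shifts the range to ℂ ∖ {5}. f omits exactly 5.

Omitted value: 5.


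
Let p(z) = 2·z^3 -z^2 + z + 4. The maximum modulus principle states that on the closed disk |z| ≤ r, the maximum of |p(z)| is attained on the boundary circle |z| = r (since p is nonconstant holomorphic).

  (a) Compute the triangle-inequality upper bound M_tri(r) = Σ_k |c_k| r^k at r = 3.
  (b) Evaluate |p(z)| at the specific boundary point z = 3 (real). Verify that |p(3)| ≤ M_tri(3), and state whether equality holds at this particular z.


Coefficients: c_0 = 4, c_1 = 1, c_2 = -1, c_3 = 2. Radius r = 3.
Part (a). Triangle bound: M_tri(r) = Σ_k |c_k| r^k
  = |4|·3^0 + |1|·3^1 + |-1|·3^2 + |2|·3^3
  = 4 + 3 + 9 + 54 = 70.
This bounds M(r) := max_{|z|=r} |p(z)| from above; equality holds iff all terms c_k z^k can be made to align in phase at a single z on |z|=r.
Part (b). At z = 3 (real, on the circle |z| = r):
  p(3) = (4)·3^0 + (1)·3^1 + (-1)·3^2 + (2)·3^3 = 52.
  |p(3)| = 52.
Check: |p(3)| = 52 ≤ 70 = M_tri(3). ✓ Equality does not hold at z = 3 (the coefficients have mixed signs, so the terms do not all align in phase there).

M_tri(3) = 70; |p(3)| = 52; equality at z=3: no.


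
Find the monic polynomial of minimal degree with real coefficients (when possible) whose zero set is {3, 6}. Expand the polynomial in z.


The polynomial is p(z) = ∏_{α ∈ S} (z − α), where S = {3, 6}.
Expanding the product yields: p(z) = z^2 -9·z + 18.
The resulting polynomial has degree 2 and real coefficients as required.

p(z) = z^2 -9·z + 18.


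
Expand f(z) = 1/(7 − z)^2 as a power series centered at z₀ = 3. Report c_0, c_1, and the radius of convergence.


Let w = z − z₀, so z = z₀ + w.
Then 7 − z = 7 − (z₀ + w) = (7 − z₀) − w = 4 − w.
f(z) = 1/(4 − w)^2 = (1/(4)^2) · (1 − w/(4))^{−2}.
By the binomial series (1−u)^{−2} = Σ_{n≥0} C(n+1, 1) u^n for |u|<1, with u = w/(4):
  c_n = C(n+1, 1) / (4)^(n+2).
  c_0 = 1/(4)^2 = 1/16.
  c_1 = 2/(4)^3 = 1/32.
The series is valid for |w/d| < 1, i.e. |z − z₀| < |d|.
Radius of convergence: R = |7 − z₀| = |4| = 4 (distance from z₀ to the singularity z = 7).

c_0 = 1/16, c_1 = 1/32; R = 4.


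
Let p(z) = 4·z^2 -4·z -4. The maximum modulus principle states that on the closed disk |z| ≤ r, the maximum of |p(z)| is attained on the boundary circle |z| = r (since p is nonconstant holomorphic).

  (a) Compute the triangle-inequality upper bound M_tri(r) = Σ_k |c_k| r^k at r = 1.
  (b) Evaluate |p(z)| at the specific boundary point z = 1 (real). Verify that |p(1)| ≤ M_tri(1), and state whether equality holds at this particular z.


Coefficients: c_0 = -4, c_1 = -4, c_2 = 4. Radius r = 1.
Part (a). Triangle bound: M_tri(r) = Σ_k |c_k| r^k
  = |-4|·1^0 + |-4|·1^1 + |4|·1^2
  = 4 + 4 + 4 = 12.
This bounds M(r) := max_{|z|=r} |p(z)| from above; equality holds iff all terms c_k z^k can be made to align in phase at a single z on |z|=r.
Part (b). At z = 1 (real, on the circle |z| = r):
  p(1) = (-4)·1^0 + (-4)·1^1 + (4)·1^2 = -4.
  |p(1)| = 4.
Check: |p(1)| = 4 ≤ 12 = M_tri(1). ✓ Equality does not hold at z = 1 (the coefficients have mixed signs, so the terms do not all align in phase there).

M_tri(1) = 12; |p(1)| = 4; equality at z=1: no.


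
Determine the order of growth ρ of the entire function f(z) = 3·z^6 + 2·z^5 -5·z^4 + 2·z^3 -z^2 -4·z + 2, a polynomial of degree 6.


|f(z)| ≤ Σ|c_k|·r^k = O(r^6) as r → ∞. Polynomial growth is O(e^{r^ε}) for every ε > 0 (since r^6/e^{r^ε} → 0), so ρ ≤ ε for all ε > 0, i.e. ρ = 0. Every nonconstant polynomial has order 0.
Therefore ρ = 0.

Order ρ = 0.


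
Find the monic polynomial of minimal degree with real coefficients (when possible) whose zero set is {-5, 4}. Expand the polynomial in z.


The polynomial is p(z) = ∏_{α ∈ S} (z − α), where S = {-5, 4}.
Expanding the product yields: p(z) = z^2 + z -20.
The resulting polynomial has degree 2 and real coefficients as required.

p(z) = z^2 + z -20.


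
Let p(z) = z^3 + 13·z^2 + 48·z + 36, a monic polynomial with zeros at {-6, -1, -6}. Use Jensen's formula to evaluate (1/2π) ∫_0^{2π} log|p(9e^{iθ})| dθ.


Zeros: -6, -6, -1; r = 9.
Inside |z| < r: -6, -6, -1. Outside (|z| ≥ r): ∅.
p(0) = 36, so log|p(0)| = log(36) = 3.5835.
Apply Jensen: I(r) = log|p(0)| + Σ_k log(r/|z_k|), summed over zeros inside |z| < r.
  log(r/|z_k|) for z_k = -6: log(9/6) = 0.4055
  log(r/|z_k|) for z_k = -1: log(9/1) = 2.1972
  log(r/|z_k|) for z_k = -6: log(9/6) = 0.4055
Sum over inside zeros: 3.0082.
I(r) = log|p(0)| + (inside sum) = 3.5835 + 3.0082 = 6.5917.
Closed form (all zeros inside, monic): I(r) = n·log(r) = 3·log(9) = 6.5917. ✓

I(r) ≈ 6.5917.


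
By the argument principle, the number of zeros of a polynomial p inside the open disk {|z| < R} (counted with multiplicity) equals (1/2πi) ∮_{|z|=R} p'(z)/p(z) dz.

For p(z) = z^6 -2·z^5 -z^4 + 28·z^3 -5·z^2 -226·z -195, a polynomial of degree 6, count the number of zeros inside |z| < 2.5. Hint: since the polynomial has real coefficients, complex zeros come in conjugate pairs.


The zeros of p are: (2 + 3i), (2 - 3i), -1, 3, (-2 + 1i), (-2 - 1i).
Their magnitudes are: 3.606, 3.606, 1, 3, 2.236, 2.236.
Zeros with |z| < R = 2.5: -1, (-2 + 1i), (-2 - 1i).
Count = 3.
By the argument principle, (1/2πi) ∮_{|z|=R} p'(z)/p(z) dz equals exactly this count.

Number of zeros inside |z| < 2.5: 3.


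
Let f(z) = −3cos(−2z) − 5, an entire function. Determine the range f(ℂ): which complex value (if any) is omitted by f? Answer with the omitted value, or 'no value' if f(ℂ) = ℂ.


Little Picard bounds the complement of f(ℂ) to at most one point.
cos is entire and surjective onto ℂ: for every w ∈ ℂ, cos(ζ) = w has a solution ζ ∈ ℂ (e.g., via the complex inverse arccos). With ζ = −2z this gives z = ζ/(-2). Then -3·cos(−2z) takes every value in -3·ℂ = ℂ, and adding -5 is a bijection of ℂ. So f is surjective and omits no value. (Note: only on the real line is cos bounded by [−1, 1].)

Omitted value: no value.


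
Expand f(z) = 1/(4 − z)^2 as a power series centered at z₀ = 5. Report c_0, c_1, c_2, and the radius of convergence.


Let w = z − z₀, so z = z₀ + w.
Then 4 − z = 4 − (z₀ + w) = (4 − z₀) − w = -1 − w.
f(z) = 1/(-1 − w)^2 = (1/(-1)^2) · (1 − w/(-1))^{−2}.
By the binomial series (1−u)^{−2} = Σ_{n≥0} C(n+1, 1) u^n for |u|<1, with u = w/(-1):
  c_n = C(n+1, 1) / (-1)^(n+2).
  c_0 = 1/(-1)^2 = 1.
  c_1 = 2/(-1)^3 = -2.
  c_2 = 3/(-1)^4 = 3.
The series is valid for |w/d| < 1, i.e. |z − z₀| < |d|.
Radius of convergence: R = |4 − z₀| = |-1| = 1 (distance from z₀ to the singularity z = 4).

c_0 = 1, c_1 = -2, c_2 = 3; R = 1.


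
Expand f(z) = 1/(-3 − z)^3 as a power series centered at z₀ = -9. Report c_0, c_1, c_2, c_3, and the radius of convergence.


Let w = z − z₀, so z = z₀ + w.
Then -3 − z = -3 − (z₀ + w) = (-3 − z₀) − w = 6 − w.
f(z) = 1/(6 − w)^3 = (1/(6)^3) · (1 − w/(6))^{−3}.
By the binomial series (1−u)^{−3} = Σ_{n≥0} C(n+2, 2) u^n for |u|<1, with u = w/(6):
  c_n = C(n+2, 2) / (6)^(n+3).
  c_0 = 1/(6)^3 = 1/216.
  c_1 = 3/(6)^4 = 1/432.
  c_2 = 6/(6)^5 = 1/1296.
  c_3 = 10/(6)^6 = 5/23328.
The series is valid for |w/d| < 1, i.e. |z − z₀| < |d|.
Radius of convergence: R = |-3 − z₀| = |6| = 6 (distance from z₀ to the singularity z = -3).

c_0 = 1/216, c_1 = 1/432, c_2 = 1/1296, c_3 = 5/23328; R = 6.


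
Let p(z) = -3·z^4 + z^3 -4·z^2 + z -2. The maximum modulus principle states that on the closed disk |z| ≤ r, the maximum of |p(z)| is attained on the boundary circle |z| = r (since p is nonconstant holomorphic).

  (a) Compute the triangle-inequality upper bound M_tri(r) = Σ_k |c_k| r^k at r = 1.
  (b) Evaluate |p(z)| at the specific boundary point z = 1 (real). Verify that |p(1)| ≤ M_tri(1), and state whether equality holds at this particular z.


Coefficients: c_0 = -2, c_1 = 1, c_2 = -4, c_3 = 1, c_4 = -3. Radius r = 1.
Part (a). Triangle bound: M_tri(r) = Σ_k |c_k| r^k
  = |-2|·1^0 + |1|·1^1 + |-4|·1^2 + |1|·1^3 + |-3|·1^4
  = 2 + 1 + 4 + 1 + 3 = 11.
This bounds M(r) := max_{|z|=r} |p(z)| from above; equality holds iff all terms c_k z^k can be made to align in phase at a single z on |z|=r.
Part (b). At z = 1 (real, on the circle |z| = r):
  p(1) = (-2)·1^0 + (1)·1^1 + (-4)·1^2 + (1)·1^3 + (-3)·1^4 = -7.
  |p(1)| = 7.
Check: |p(1)| = 7 ≤ 11 = M_tri(1). ✓ Equality does not hold at z = 1 (the coefficients have mixed signs, so the terms do not all align in phase there).

M_tri(1) = 11; |p(1)| = 7; equality at z=1: no.


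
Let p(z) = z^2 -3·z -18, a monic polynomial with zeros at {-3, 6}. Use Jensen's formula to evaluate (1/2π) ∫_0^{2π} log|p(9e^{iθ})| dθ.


Zeros: -3, 6; r = 9.
Inside |z| < r: -3, 6. Outside (|z| ≥ r): ∅.
p(0) = -18, so log|p(0)| = log(18) = 2.8904.
Apply Jensen: I(r) = log|p(0)| + Σ_k log(r/|z_k|), summed over zeros inside |z| < r.
  log(r/|z_k|) for z_k = -3: log(9/3) = 1.0986
  log(r/|z_k|) for z_k = 6: log(9/6) = 0.4055
Sum over inside zeros: 1.5041.
I(r) = log|p(0)| + (inside sum) = 2.8904 + 1.5041 = 4.3944.
Closed form (all zeros inside, monic): I(r) = n·log(r) = 2·log(9) = 4.3944. ✓

I(r) ≈ 4.3944.


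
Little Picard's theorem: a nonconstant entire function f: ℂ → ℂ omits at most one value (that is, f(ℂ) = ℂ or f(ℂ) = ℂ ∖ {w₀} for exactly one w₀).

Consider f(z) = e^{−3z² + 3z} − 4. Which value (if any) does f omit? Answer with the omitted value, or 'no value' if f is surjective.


Little Picard bounds the complement of f(ℂ) to at most one point.
The exponent g(z) = −3z² + 3z is a nonconstant polynomial, hence surjective onto ℂ. So e^{g(z)} takes every value in {e^w : w ∈ ℂ} = ℂ ∖ {0}. Adding -4 shifts the range to ℂ ∖ {-4}. f omits exactly -4.

Omitted value: -4.


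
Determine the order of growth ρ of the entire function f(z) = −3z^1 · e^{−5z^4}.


M(r) = max_{|z|=r} |-3|·|z|^1·|e^{−5z^4}| = 3·r^1 · e^{5r^4} (the factors attain their maxima compatibly on |z|=r). Then log M(r) = log 3 + 1·log r + 5r^4, dominated by the last term, so log log M(r) ~ 4·log r. The polynomial factor -3z^1 contributes only a log r term and does not affect the order. ρ = 4.
Therefore ρ = 4.

Order ρ = 4.


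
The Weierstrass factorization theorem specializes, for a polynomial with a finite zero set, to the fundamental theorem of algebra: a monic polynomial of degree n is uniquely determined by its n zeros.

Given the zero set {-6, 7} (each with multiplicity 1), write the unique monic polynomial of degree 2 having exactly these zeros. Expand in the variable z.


The polynomial is p(z) = ∏_{α ∈ S} (z − α), where S = {-6, 7}.
Expanding the product yields: p(z) = z^2 -z -42.
The resulting polynomial has degree 2 and real coefficients as required.

p(z) = z^2 -z -42.


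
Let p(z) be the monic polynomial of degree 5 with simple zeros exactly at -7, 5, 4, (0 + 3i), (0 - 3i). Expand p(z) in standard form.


The polynomial is p(z) = ∏_{α ∈ S} (z − α), where S = {-7, 5, 4, (0 + 3i), (0 - 3i)}.
Expanding the product yields: p(z) = z^5 -2·z^4 -34·z^3 + 122·z^2 -387·z + 1260.
Note conjugate pairs combine to real quadratics: (z − (0+3i))(z − (0−3i)) = z² + 9.
The resulting polynomial has degree 5 and real coefficients as required.

p(z) = z^5 -2·z^4 -34·z^3 + 122·z^2 -387·z + 1260.


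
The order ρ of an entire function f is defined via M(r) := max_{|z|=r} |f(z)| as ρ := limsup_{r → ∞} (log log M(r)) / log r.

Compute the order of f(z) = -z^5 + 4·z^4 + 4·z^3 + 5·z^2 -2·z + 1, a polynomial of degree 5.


|f(z)| ≤ Σ|c_k|·r^k = O(r^5) as r → ∞. Polynomial growth is O(e^{r^ε}) for every ε > 0 (since r^5/e^{r^ε} → 0), so ρ ≤ ε for all ε > 0, i.e. ρ = 0. Every nonconstant polynomial has order 0.
Therefore ρ = 0.

Order ρ = 0.


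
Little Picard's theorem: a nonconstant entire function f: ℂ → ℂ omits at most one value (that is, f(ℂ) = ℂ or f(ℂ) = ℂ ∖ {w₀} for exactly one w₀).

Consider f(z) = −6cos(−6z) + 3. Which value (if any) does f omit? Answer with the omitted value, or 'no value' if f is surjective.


Little Picard bounds the complement of f(ℂ) to at most one point.
cos is entire and surjective onto ℂ: for every w ∈ ℂ, cos(ζ) = w has a solution ζ ∈ ℂ (e.g., via the complex inverse arccos). With ζ = −6z this gives z = ζ/(-6). Then -6·cos(−6z) takes every value in -6·ℂ = ℂ, and adding 3 is a bijection of ℂ. So f is surjective and omits no value. (Note: only on the real line is cos bounded by [−1, 1].)

Omitted value: no value.


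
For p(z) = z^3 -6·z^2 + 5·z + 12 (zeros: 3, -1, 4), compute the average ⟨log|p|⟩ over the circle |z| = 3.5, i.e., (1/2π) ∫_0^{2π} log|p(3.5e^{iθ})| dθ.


Zeros: -1, 3, 4; r = 3.5.
Inside |z| < r: -1, 3. Outside (|z| ≥ r): 4.
p(0) = 12, so log|p(0)| = log(12) = 2.4849.
Apply Jensen: I(r) = log|p(0)| + Σ_k log(r/|z_k|), summed over zeros inside |z| < r.
  log(r/|z_k|) for z_k = 3: log(3.5/3) = 0.1542
  log(r/|z_k|) for z_k = -1: log(3.5/1) = 1.2528
  Outside zeros (4) contribute nothing to the Jensen sum.
Sum over inside zeros: 1.4069.
I(r) = log|p(0)| + (inside sum) = 2.4849 + 1.4069 = 3.8918.
Note: since some zeros are outside |z| ≤ r, the simplified n·log(r) form does NOT apply — only the inside zeros contribute.

I(r) ≈ 3.8918.


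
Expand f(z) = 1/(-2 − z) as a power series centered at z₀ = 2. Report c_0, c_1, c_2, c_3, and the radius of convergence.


Let w = z − z₀, so z = z₀ + w.
Then -2 − z = -2 − (z₀ + w) = (-2 − z₀) − w = -4 − w.
f(z) = 1/(-4 − w) = (1/(-4)) · 1/(1 − w/(-4)) = Σ_{n≥0} w^n / (-4)^(n+1).
So c_n = 1/(-4)^(n+1):
  c_0 = 1/(-4)^1 = -1/4.
  c_1 = 1/(-4)^2 = 1/16.
  c_2 = 1/(-4)^3 = -1/64.
  c_3 = 1/(-4)^4 = 1/256.
The series is valid for |w/d| < 1, i.e. |z − z₀| < |d|.
Radius of convergence: R = |-2 − z₀| = |-4| = 4 (distance from z₀ to the singularity z = -2).

c_0 = -1/4, c_1 = 1/16, c_2 = -1/64, c_3 = 1/256; R = 4.


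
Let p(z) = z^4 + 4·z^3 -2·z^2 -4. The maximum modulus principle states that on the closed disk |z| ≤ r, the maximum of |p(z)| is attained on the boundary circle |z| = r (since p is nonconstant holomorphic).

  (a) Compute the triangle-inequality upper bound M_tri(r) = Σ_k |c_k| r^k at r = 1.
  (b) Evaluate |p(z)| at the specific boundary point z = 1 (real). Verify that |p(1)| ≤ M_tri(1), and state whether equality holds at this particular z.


Coefficients: c_0 = -4, c_1 = 0, c_2 = -2, c_3 = 4, c_4 = 1. Radius r = 1.
Part (a). Triangle bound: M_tri(r) = Σ_k |c_k| r^k
  = |-4|·1^0 + |0|·1^1 + |-2|·1^2 + |4|·1^3 + |1|·1^4
  = 4 + 0 + 2 + 4 + 1 = 11.
This bounds M(r) := max_{|z|=r} |p(z)| from above; equality holds iff all terms c_k z^k can be made to align in phase at a single z on |z|=r.
Part (b). At z = 1 (real, on the circle |z| = r):
  p(1) = (-4)·1^0 + (0)·1^1 + (-2)·1^2 + (4)·1^3 + (1)·1^4 = -1.
  |p(1)| = 1.
Check: |p(1)| = 1 ≤ 11 = M_tri(1). ✓ Equality does not hold at z = 1 (the coefficients have mixed signs, so the terms do not all align in phase there).

M_tri(1) = 11; |p(1)| = 1; equality at z=1: no.


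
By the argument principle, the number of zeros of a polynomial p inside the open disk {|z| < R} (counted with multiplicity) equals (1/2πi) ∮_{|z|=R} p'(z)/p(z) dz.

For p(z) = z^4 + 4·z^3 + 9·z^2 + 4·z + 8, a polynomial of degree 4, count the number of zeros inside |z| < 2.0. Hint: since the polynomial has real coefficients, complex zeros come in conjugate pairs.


The zeros of p are: (0 + 1i), (0 - 1i), (-2 + 2i), (-2 - 2i).
Their magnitudes are: 1, 1, 2.828, 2.828.
Zeros with |z| < R = 2.0: (0 + 1i), (0 - 1i).
Count = 2.
By the argument principle, (1/2πi) ∮_{|z|=R} p'(z)/p(z) dz equals exactly this count.

Number of zeros inside |z| < 2.0: 2.


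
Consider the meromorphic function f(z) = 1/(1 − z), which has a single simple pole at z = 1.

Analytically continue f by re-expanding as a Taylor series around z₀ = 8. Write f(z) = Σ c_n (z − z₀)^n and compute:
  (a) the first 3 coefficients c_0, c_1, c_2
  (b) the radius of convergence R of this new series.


Let w = z − z₀, so z = z₀ + w.
Then 1 − z = 1 − (z₀ + w) = (1 − z₀) − w = -7 − w.
f(z) = 1/(-7 − w) = (1/(-7)) · 1/(1 − w/(-7)) = Σ_{n≥0} w^n / (-7)^(n+1).
So c_n = 1/(-7)^(n+1):
  c_0 = 1/(-7)^1 = -1/7.
  c_1 = 1/(-7)^2 = 1/49.
  c_2 = 1/(-7)^3 = -1/343.
The series is valid for |w/d| < 1, i.e. |z − z₀| < |d|.
Radius of convergence: R = |1 − z₀| = |-7| = 7 (distance from z₀ to the singularity z = 1).

c_0 = -1/7, c_1 = 1/49, c_2 = -1/343; R = 7.


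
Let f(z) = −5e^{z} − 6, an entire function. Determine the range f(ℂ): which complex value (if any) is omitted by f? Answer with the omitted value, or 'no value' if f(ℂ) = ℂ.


Little Picard bounds the complement of f(ℂ) to at most one point.
e^{z} is never zero on ℂ, so -5·e^{z} takes every value in ℂ ∖ {0}. Adding -6 shifts the range to ℂ ∖ {-6}. Thus f omits exactly the value -6.

Omitted value: -6.


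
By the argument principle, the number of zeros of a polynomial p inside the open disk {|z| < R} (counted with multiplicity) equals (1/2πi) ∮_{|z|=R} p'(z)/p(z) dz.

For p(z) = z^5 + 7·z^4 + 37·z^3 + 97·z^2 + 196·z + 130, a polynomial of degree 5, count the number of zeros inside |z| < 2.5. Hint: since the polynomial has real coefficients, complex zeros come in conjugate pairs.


The zeros of p are: (-2 + 3i), (-2 - 3i), (-1 + 3i), (-1 - 3i), -1.
Their magnitudes are: 3.606, 3.606, 3.162, 3.162, 1.
Zeros with |z| < R = 2.5: -1.
Count = 1.
By the argument principle, (1/2πi) ∮_{|z|=R} p'(z)/p(z) dz equals exactly this count.

Number of zeros inside |z| < 2.5: 1.


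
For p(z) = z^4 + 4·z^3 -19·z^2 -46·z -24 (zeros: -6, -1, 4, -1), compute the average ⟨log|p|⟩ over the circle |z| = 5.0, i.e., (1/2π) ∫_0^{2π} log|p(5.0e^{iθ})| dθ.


Zeros: -6, -1, -1, 4; r = 5.0.
Inside |z| < r: -1, -1, 4. Outside (|z| ≥ r): -6.
p(0) = -24, so log|p(0)| = log(24) = 3.1781.
Apply Jensen: I(r) = log|p(0)| + Σ_k log(r/|z_k|), summed over zeros inside |z| < r.
  log(r/|z_k|) for z_k = -1: log(5.0/1) = 1.6094
  log(r/|z_k|) for z_k = 4: log(5.0/4) = 0.2231
  log(r/|z_k|) for z_k = -1: log(5.0/1) = 1.6094
  Outside zeros (-6) contribute nothing to the Jensen sum.
Sum over inside zeros: 3.4420.
I(r) = log|p(0)| + (inside sum) = 3.1781 + 3.4420 = 6.6201.
Note: since some zeros are outside |z| ≤ r, the simplified n·log(r) form does NOT apply — only the inside zeros contribute.

I(r) ≈ 6.6201.


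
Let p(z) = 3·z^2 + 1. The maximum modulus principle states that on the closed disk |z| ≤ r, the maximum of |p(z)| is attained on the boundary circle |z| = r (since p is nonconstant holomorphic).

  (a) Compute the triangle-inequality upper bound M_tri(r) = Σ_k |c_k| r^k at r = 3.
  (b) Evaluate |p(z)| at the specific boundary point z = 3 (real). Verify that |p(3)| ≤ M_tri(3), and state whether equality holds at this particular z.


Coefficients: c_0 = 1, c_1 = 0, c_2 = 3. Radius r = 3.
Part (a). Triangle bound: M_tri(r) = Σ_k |c_k| r^k
  = |1|·3^0 + |0|·3^1 + |3|·3^2
  = 1 + 0 + 27 = 28.
This bounds M(r) := max_{|z|=r} |p(z)| from above; equality holds iff all terms c_k z^k can be made to align in phase at a single z on |z|=r.
Part (b). At z = 3 (real, on the circle |z| = r):
  p(3) = (1)·3^0 + (0)·3^1 + (3)·3^2 = 28.
  |p(3)| = 28.
Since all nonzero coefficients share the same sign, |p(3)| = 28 = M_tri(3); the triangle bound is attained at z = 3, so in fact M(r) = 28.

M_tri(3) = 28; |p(3)| = 28; equality at z=3: yes.


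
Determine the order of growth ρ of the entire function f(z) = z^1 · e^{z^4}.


M(r) = max_{|z|=r} |1|·|z|^1·|e^{z^4}| = 1·r^1 · e^{1r^4} (the factors attain their maxima compatibly on |z|=r). Then log M(r) = log 1 + 1·log r + 1r^4, dominated by the last term, so log log M(r) ~ 4·log r. The polynomial factor 1z^1 contributes only a log r term and does not affect the order. ρ = 4.
Therefore ρ = 4.

Order ρ = 4.


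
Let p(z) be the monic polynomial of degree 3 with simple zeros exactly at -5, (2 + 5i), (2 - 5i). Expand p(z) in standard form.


The polynomial is p(z) = ∏_{α ∈ S} (z − α), where S = {-5, (2 + 5i), (2 - 5i)}.
Expanding the product yields: p(z) = z^3 + z^2 + 9·z + 145.
Note conjugate pairs combine to real quadratics: (z − (2+5i))(z − (2−5i)) = z² − 4z + 29.
The resulting polynomial has degree 3 and real coefficients as required.

p(z) = z^3 + z^2 + 9·z + 145.


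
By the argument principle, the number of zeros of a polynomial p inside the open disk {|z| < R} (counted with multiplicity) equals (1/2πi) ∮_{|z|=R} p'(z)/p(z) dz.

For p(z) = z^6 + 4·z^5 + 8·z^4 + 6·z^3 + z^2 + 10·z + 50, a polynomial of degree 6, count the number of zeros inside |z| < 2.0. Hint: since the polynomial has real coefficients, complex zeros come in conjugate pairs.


The zeros of p are: (-2 + 1i), (-2 - 1i), (1 + 1i), (1 - 1i), (-1 + 2i), (-1 - 2i).
Their magnitudes are: 2.236, 2.236, 1.414, 1.414, 2.236, 2.236.
Zeros with |z| < R = 2.0: (1 + 1i), (1 - 1i).
Count = 2.
By the argument principle, (1/2πi) ∮_{|z|=R} p'(z)/p(z) dz equals exactly this count.

Number of zeros inside |z| < 2.0: 2.


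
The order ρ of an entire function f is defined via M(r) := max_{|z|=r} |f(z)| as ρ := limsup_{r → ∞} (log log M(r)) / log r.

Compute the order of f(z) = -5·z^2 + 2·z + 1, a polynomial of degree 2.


|f(z)| ≤ Σ|c_k|·r^k = O(r^2) as r → ∞. Polynomial growth is O(e^{r^ε}) for every ε > 0 (since r^2/e^{r^ε} → 0), so ρ ≤ ε for all ε > 0, i.e. ρ = 0. Every nonconstant polynomial has order 0.
Therefore ρ = 0.

Order ρ = 0.


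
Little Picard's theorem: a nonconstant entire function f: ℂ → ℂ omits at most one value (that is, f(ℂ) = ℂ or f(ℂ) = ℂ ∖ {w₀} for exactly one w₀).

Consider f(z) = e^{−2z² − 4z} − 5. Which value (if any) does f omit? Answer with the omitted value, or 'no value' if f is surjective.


Little Picard bounds the complement of f(ℂ) to at most one point.
The exponent g(z) = −2z² − 4z is a nonconstant polynomial, hence surjective onto ℂ. So e^{g(z)} takes every value in {e^w : w ∈ ℂ} = ℂ ∖ {0}. Adding -5 shifts the range to ℂ ∖ {-5}. f omits exactly -5.

Omitted value: -5.


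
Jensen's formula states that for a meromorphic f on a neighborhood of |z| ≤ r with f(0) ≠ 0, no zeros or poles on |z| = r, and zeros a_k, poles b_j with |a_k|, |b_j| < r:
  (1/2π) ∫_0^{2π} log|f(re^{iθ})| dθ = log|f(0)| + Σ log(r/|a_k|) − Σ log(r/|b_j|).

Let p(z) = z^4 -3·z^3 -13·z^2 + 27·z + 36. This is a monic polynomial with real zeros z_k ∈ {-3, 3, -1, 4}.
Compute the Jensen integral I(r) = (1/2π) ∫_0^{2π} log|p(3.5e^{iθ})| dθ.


Zeros: -3, -1, 3, 4; r = 3.5.
Inside |z| < r: -3, -1, 3. Outside (|z| ≥ r): 4.
p(0) = 36, so log|p(0)| = log(36) = 3.5835.
Apply Jensen: I(r) = log|p(0)| + Σ_k log(r/|z_k|), summed over zeros inside |z| < r.
  log(r/|z_k|) for z_k = -3: log(3.5/3) = 0.1542
  log(r/|z_k|) for z_k = 3: log(3.5/3) = 0.1542
  log(r/|z_k|) for z_k = -1: log(3.5/1) = 1.2528
  Outside zeros (4) contribute nothing to the Jensen sum.
Sum over inside zeros: 1.5611.
I(r) = log|p(0)| + (inside sum) = 3.5835 + 1.5611 = 5.1446.
Note: since some zeros are outside |z| ≤ r, the simplified n·log(r) form does NOT apply — only the inside zeros contribute.

I(r) ≈ 5.1446.


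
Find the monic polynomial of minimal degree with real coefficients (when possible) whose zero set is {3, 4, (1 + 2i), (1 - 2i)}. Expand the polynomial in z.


The polynomial is p(z) = ∏_{α ∈ S} (z − α), where S = {3, 4, (1 + 2i), (1 - 2i)}.
Expanding the product yields: p(z) = z^4 -9·z^3 + 31·z^2 -59·z + 60.
Note conjugate pairs combine to real quadratics: (z − (1+2i))(z − (1−2i)) = z² − 2z + 5.
The resulting polynomial has degree 4 and real coefficients as required.

p(z) = z^4 -9·z^3 + 31·z^2 -59·z + 60.


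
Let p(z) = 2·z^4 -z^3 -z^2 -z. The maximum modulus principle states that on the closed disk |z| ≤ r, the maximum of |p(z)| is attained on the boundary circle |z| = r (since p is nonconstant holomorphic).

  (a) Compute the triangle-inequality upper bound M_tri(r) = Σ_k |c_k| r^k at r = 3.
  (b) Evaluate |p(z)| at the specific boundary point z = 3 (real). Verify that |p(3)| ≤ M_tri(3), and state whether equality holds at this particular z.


Coefficients: c_0 = 0, c_1 = -1, c_2 = -1, c_3 = -1, c_4 = 2. Radius r = 3.
Part (a). Triangle bound: M_tri(r) = Σ_k |c_k| r^k
  = |0|·3^0 + |-1|·3^1 + |-1|·3^2 + |-1|·3^3 + |2|·3^4
  = 0 + 3 + 9 + 27 + 162 = 201.
This bounds M(r) := max_{|z|=r} |p(z)| from above; equality holds iff all terms c_k z^k can be made to align in phase at a single z on |z|=r.
Part (b). At z = 3 (real, on the circle |z| = r):
  p(3) = (0)·3^0 + (-1)·3^1 + (-1)·3^2 + (-1)·3^3 + (2)·3^4 = 123.
  |p(3)| = 123.
Check: |p(3)| = 123 ≤ 201 = M_tri(3). ✓ Equality does not hold at z = 3 (the coefficients have mixed signs, so the terms do not all align in phase there).

M_tri(3) = 201; |p(3)| = 123; equality at z=3: no.


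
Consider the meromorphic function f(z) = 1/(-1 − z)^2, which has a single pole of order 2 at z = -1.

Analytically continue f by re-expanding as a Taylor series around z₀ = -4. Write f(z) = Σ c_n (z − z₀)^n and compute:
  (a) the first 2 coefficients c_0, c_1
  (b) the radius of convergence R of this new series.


Let w = z − z₀, so z = z₀ + w.
Then -1 − z = -1 − (z₀ + w) = (-1 − z₀) − w = 3 − w.
f(z) = 1/(3 − w)^2 = (1/(3)^2) · (1 − w/(3))^{−2}.
By the binomial series (1−u)^{−2} = Σ_{n≥0} C(n+1, 1) u^n for |u|<1, with u = w/(3):
  c_n = C(n+1, 1) / (3)^(n+2).
  c_0 = 1/(3)^2 = 1/9.
  c_1 = 2/(3)^3 = 2/27.
The series is valid for |w/d| < 1, i.e. |z − z₀| < |d|.
Radius of convergence: R = |-1 − z₀| = |3| = 3 (distance from z₀ to the singularity z = -1).

c_0 = 1/9, c_1 = 2/27; R = 3.


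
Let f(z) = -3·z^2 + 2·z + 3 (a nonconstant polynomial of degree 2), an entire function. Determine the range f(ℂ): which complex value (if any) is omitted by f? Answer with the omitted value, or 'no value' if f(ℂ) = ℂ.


Little Picard bounds the complement of f(ℂ) to at most one point.
For every w ∈ ℂ, the equation p(z) − w = 0 is a nonconstant polynomial in z and hence has at least one root by the fundamental theorem of algebra. So p is surjective onto ℂ, omitting no value.

Omitted value: no value.


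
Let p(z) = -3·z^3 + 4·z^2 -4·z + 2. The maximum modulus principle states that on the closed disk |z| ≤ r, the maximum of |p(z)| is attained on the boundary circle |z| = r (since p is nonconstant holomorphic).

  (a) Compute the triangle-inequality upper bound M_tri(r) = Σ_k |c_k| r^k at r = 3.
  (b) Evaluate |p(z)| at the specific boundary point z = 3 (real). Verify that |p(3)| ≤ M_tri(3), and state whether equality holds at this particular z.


Coefficients: c_0 = 2, c_1 = -4, c_2 = 4, c_3 = -3. Radius r = 3.
Part (a). Triangle bound: M_tri(r) = Σ_k |c_k| r^k
  = |2|·3^0 + |-4|·3^1 + |4|·3^2 + |-3|·3^3
  = 2 + 12 + 36 + 81 = 131.
This bounds M(r) := max_{|z|=r} |p(z)| from above; equality holds iff all terms c_k z^k can be made to align in phase at a single z on |z|=r.
Part (b). At z = 3 (real, on the circle |z| = r):
  p(3) = (2)·3^0 + (-4)·3^1 + (4)·3^2 + (-3)·3^3 = -55.
  |p(3)| = 55.
Check: |p(3)| = 55 ≤ 131 = M_tri(3). ✓ Equality does not hold at z = 3 (the coefficients have mixed signs, so the terms do not all align in phase there).

M_tri(3) = 131; |p(3)| = 55; equality at z=3: no.


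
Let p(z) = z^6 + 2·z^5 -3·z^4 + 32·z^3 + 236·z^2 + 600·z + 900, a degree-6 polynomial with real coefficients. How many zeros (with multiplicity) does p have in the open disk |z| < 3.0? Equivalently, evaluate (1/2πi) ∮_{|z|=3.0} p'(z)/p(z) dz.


The zeros of p are: (3 + 3i), (3 - 3i), (-1 + 2i), (-1 - 2i), (-3 + 1i), (-3 - 1i).
Their magnitudes are: 4.243, 4.243, 2.236, 2.236, 3.162, 3.162.
Zeros with |z| < R = 3.0: (-1 + 2i), (-1 - 2i).
Count = 2.
By the argument principle, (1/2πi) ∮_{|z|=R} p'(z)/p(z) dz equals exactly this count.

Number of zeros inside |z| < 3.0: 2.


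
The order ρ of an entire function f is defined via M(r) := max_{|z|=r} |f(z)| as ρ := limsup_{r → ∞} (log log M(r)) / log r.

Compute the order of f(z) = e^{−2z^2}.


|e^{−2z^2}| = e^{Re(-2·z^2) + 0} ≤ e^{2|z|^2 + 0} = e^{2r^2 + 0} on |z| = r, so ρ ≤ 2. Choosing z on |z|=r so that -2·z^2 is real positive (always possible by picking arg z appropriately) gives |f(z)| = e^{2r^2 + 0}, matching the bound. The additive constant 0 does not affect log log M(r) ~ 2·log r. Hence ρ = 2.
Therefore ρ = 2.

Order ρ = 2.


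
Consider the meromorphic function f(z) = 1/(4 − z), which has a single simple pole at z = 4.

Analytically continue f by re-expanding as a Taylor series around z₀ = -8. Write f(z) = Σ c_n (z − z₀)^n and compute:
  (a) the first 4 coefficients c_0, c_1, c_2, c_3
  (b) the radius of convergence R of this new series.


Let w = z − z₀, so z = z₀ + w.
Then 4 − z = 4 − (z₀ + w) = (4 − z₀) − w = 12 − w.
f(z) = 1/(12 − w) = (1/(12)) · 1/(1 − w/(12)) = Σ_{n≥0} w^n / (12)^(n+1).
So c_n = 1/(12)^(n+1):
  c_0 = 1/(12)^1 = 1/12.
  c_1 = 1/(12)^2 = 1/144.
  c_2 = 1/(12)^3 = 1/1728.
  c_3 = 1/(12)^4 = 1/20736.
The series is valid for |w/d| < 1, i.e. |z − z₀| < |d|.
Radius of convergence: R = |4 − z₀| = |12| = 12 (distance from z₀ to the singularity z = 4).

c_0 = 1/12, c_1 = 1/144, c_2 = 1/1728, c_3 = 1/20736; R = 12.


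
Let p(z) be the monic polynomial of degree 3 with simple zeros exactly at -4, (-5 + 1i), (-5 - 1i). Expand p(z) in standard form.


The polynomial is p(z) = ∏_{α ∈ S} (z − α), where S = {-4, (-5 + 1i), (-5 - 1i)}.
Expanding the product yields: p(z) = z^3 + 14·z^2 + 66·z + 104.
Note conjugate pairs combine to real quadratics: (z − (-5+1i))(z − (-5−1i)) = z² + 10z + 26.
The resulting polynomial has degree 3 and real coefficients as required.

p(z) = z^3 + 14·z^2 + 66·z + 104.


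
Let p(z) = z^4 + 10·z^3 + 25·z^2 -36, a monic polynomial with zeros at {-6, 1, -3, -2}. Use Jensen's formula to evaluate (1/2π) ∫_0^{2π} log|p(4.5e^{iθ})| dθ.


Zeros: -6, -3, -2, 1; r = 4.5.
Inside |z| < r: -3, -2, 1. Outside (|z| ≥ r): -6.
p(0) = -36, so log|p(0)| = log(36) = 3.5835.
Apply Jensen: I(r) = log|p(0)| + Σ_k log(r/|z_k|), summed over zeros inside |z| < r.
  log(r/|z_k|) for z_k = 1: log(4.5/1) = 1.5041
  log(r/|z_k|) for z_k = -3: log(4.5/3) = 0.4055
  log(r/|z_k|) for z_k = -2: log(4.5/2) = 0.8109
  Outside zeros (-6) contribute nothing to the Jensen sum.
Sum over inside zeros: 2.7205.
I(r) = log|p(0)| + (inside sum) = 3.5835 + 2.7205 = 6.3040.
Note: since some zeros are outside |z| ≤ r, the simplified n·log(r) form does NOT apply — only the inside zeros contribute.

I(r) ≈ 6.3040.


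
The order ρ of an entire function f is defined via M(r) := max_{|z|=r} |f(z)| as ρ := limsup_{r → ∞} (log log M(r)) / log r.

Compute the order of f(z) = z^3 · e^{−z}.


M(r) = max_{|z|=r} |1|·|z|^3·|e^{−z}| = 1·r^3 · e^{1r^1} (the factors attain their maxima compatibly on |z|=r). Then log M(r) = log 1 + 3·log r + 1r^1, dominated by the last term, so log log M(r) ~ 1·log r. The polynomial factor 1z^3 contributes only a log r term and does not affect the order. ρ = 1.
Therefore ρ = 1.

Order ρ = 1.


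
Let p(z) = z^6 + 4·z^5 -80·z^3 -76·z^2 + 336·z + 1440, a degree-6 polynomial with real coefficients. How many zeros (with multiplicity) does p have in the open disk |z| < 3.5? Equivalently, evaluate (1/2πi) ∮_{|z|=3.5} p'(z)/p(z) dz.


The zeros of p are: (-2 + 2i), (-2 - 2i), (3 + 1i), (3 - 1i), (-3 + 3i), (-3 - 3i).
Their magnitudes are: 2.828, 2.828, 3.162, 3.162, 4.243, 4.243.
Zeros with |z| < R = 3.5: (-2 + 2i), (-2 - 2i), (3 + 1i), (3 - 1i).
Count = 4.
By the argument principle, (1/2πi) ∮_{|z|=R} p'(z)/p(z) dz equals exactly this count.

Number of zeros inside |z| < 3.5: 4.


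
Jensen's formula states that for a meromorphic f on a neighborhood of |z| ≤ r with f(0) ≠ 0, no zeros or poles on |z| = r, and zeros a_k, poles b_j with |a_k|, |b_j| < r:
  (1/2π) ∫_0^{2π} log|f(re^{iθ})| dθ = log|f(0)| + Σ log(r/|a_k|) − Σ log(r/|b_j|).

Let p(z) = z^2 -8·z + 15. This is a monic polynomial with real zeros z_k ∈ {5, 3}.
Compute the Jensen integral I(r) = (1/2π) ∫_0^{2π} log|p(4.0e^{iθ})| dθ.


Zeros: 3, 5; r = 4.0.
Inside |z| < r: 3. Outside (|z| ≥ r): 5.
p(0) = 15, so log|p(0)| = log(15) = 2.7081.
Apply Jensen: I(r) = log|p(0)| + Σ_k log(r/|z_k|), summed over zeros inside |z| < r.
  log(r/|z_k|) for z_k = 3: log(4.0/3) = 0.2877
  Outside zeros (5) contribute nothing to the Jensen sum.
Sum over inside zeros: 0.2877.
I(r) = log|p(0)| + (inside sum) = 2.7081 + 0.2877 = 2.9957.
Note: since some zeros are outside |z| ≤ r, the simplified n·log(r) form does NOT apply — only the inside zeros contribute.

I(r) ≈ 2.9957.


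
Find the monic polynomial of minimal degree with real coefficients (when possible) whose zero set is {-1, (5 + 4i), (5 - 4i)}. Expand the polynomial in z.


The polynomial is p(z) = ∏_{α ∈ S} (z − α), where S = {-1, (5 + 4i), (5 - 4i)}.
Expanding the product yields: p(z) = z^3 -9·z^2 + 31·z + 41.
Note conjugate pairs combine to real quadratics: (z − (5+4i))(z − (5−4i)) = z² − 10z + 41.
The resulting polynomial has degree 3 and real coefficients as required.

p(z) = z^3 -9·z^2 + 31·z + 41.


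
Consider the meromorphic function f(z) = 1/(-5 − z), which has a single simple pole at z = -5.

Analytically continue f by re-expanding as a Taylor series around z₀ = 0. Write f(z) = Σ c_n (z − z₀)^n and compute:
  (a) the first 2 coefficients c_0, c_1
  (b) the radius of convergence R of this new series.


Let w = z − z₀, so z = z₀ + w.
Then -5 − z = -5 − (z₀ + w) = (-5 − z₀) − w = -5 − w.
f(z) = 1/(-5 − w) = (1/(-5)) · 1/(1 − w/(-5)) = Σ_{n≥0} w^n / (-5)^(n+1).
So c_n = 1/(-5)^(n+1):
  c_0 = 1/(-5)^1 = -1/5.
  c_1 = 1/(-5)^2 = 1/25.
The series is valid for |w/d| < 1, i.e. |z − z₀| < |d|.
Radius of convergence: R = |-5 − z₀| = |-5| = 5 (distance from z₀ to the singularity z = -5).

c_0 = -1/5, c_1 = 1/25; R = 5.


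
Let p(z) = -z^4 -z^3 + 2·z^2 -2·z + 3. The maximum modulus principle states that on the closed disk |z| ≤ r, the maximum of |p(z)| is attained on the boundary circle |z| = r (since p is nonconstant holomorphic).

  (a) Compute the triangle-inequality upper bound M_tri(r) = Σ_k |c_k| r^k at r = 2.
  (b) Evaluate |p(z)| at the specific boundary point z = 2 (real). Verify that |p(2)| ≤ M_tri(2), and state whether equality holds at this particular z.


Coefficients: c_0 = 3, c_1 = -2, c_2 = 2, c_3 = -1, c_4 = -1. Radius r = 2.
Part (a). Triangle bound: M_tri(r) = Σ_k |c_k| r^k
  = |3|·2^0 + |-2|·2^1 + |2|·2^2 + |-1|·2^3 + |-1|·2^4
  = 3 + 4 + 8 + 8 + 16 = 39.
This bounds M(r) := max_{|z|=r} |p(z)| from above; equality holds iff all terms c_k z^k can be made to align in phase at a single z on |z|=r.
Part (b). At z = 2 (real, on the circle |z| = r):
  p(2) = (3)·2^0 + (-2)·2^1 + (2)·2^2 + (-1)·2^3 + (-1)·2^4 = -17.
  |p(2)| = 17.
Check: |p(2)| = 17 ≤ 39 = M_tri(2). ✓ Equality does not hold at z = 2 (the coefficients have mixed signs, so the terms do not all align in phase there).

M_tri(2) = 39; |p(2)| = 17; equality at z=2: no.


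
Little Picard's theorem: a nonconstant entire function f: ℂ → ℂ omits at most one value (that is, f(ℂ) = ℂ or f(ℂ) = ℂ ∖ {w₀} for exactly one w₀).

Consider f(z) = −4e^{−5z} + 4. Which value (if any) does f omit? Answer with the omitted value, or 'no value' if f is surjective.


Little Picard bounds the complement of f(ℂ) to at most one point.
e^{−5z} is never zero on ℂ, so -4·e^{−5z} takes every value in ℂ ∖ {0}. Adding 4 shifts the range to ℂ ∖ {4}. Thus f omits exactly the value 4.

Omitted value: 4.


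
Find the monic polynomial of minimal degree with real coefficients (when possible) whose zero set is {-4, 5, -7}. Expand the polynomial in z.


The polynomial is p(z) = ∏_{α ∈ S} (z − α), where S = {-4, 5, -7}.
Expanding the product yields: p(z) = z^3 + 6·z^2 -27·z -140.
The resulting polynomial has degree 3 and real coefficients as required.

p(z) = z^3 + 6·z^2 -27·z -140.
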